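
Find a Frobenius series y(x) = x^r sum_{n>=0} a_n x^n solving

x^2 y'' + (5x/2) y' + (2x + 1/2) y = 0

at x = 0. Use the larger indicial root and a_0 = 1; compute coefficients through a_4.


Write in Frobenius form y'' + (p(x)/x) y' + (q(x)/x^2) y = 0:
  p(x) = 5/2,  q(x) = 2x + 1/2.
Indicial equation: r(r-1) + (5/2) r + (1/2) = 0 -> roots r_1 = -1/2, r_2 = -1.
Take r = r_1 = -1/2. Let y(x) = x^r sum_{n>=0} a_n x^n with a_0 = 1.
Substitute y = x^r sum a_n x^n and match x^{r+n}. The recurrence is
  D(n) a_n + 2 a_{n-1} = 0,  where D(n) = (r+n)(r+n-1) + (5/2)(r+n) + (1/2).
  a_n = -2 / D(n) * a_{n-1}.
Since the indicial polynomial factors as (r - r_1)(r - r_2), D(n) = (r_1 + n - r_1)(r_1 + n - r_2) = n(n + 1/2).
Evaluating step by step (a_0 = 1):
  n = 1: D(1) = 1(1 + 1/2) = 3/2; numerator = -2(1) = -2; a_1 = (-2)/(3/2) = -4/3
  n = 2: D(2) = 2(2 + 1/2) = 5; numerator = -2(-4/3) = 8/3; a_2 = (8/3)/(5) = 8/15
  n = 3: D(3) = 3(3 + 1/2) = 21/2; numerator = -2(8/15) = -16/15; a_3 = (-16/15)/(21/2) = -32/315
  n = 4: D(4) = 4(4 + 1/2) = 18; numerator = -2(-32/315) = 64/315; a_4 = (64/315)/(18) = 32/2835

r = -1/2; a_0 = 1; a_1 = -4/3; a_2 = 8/15; a_3 = -32/315; a_4 = 32/2835


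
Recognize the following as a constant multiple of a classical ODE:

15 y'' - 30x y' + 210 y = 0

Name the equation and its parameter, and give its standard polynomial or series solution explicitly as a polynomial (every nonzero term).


All three coefficients share the factor 15; dividing through by 15 gives  y'' - 2x y' + 14 y = 0.
This matches the Hermite equation y'' - 2x y' + 2n y = 0 with 2n = 14, so n = 7; the polynomial solution is H_7(x).
With y = sum_k a_k x^k, matching x^k gives (k+2)(k+1) a_{k+2} = 2(k - n) a_k = 2(k - 7) a_k. The right side vanishes at k = 7, so the series with the parity of 7 terminates at degree 7.
Standard normalization: leading coefficient of H_n is 2^n, so a_7 = 2^7 = 128. Work downward with a_k = (k+1)(k+2) a_{k+2} / (2(k - n)):
  a_5 = (6)(7)(128) / (2(5 - 7)) = 5376/(-4) = -1344
  a_3 = (4)(5)(-1344) / (2(3 - 7)) = -26880/(-8) = 3360
  a_1 = (2)(3)(3360) / (2(1 - 7)) = 20160/(-12) = -1680
Hence H_7(x) = 128 x^7 - 1344 x^5 + 3360 x^3 - 1680 x.

H_7(x); series = 128 x^7 - 1344 x^5 + 3360 x^3 - 1680 x


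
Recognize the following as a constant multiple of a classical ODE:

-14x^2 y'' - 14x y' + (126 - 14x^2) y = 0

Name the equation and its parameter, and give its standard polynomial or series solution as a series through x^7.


All three coefficients share the factor -14; dividing through by -14 gives  x^2 y'' + x y' + (x^2 - 9) y = 0.
This matches the Bessel equation x^2 y'' + x y' + (x^2 - nu^2) y = 0 with nu^2 = 9, so nu = 3; the solution bounded at x = 0 is J_3(x).
Frobenius at x = 0: indicial roots ±nu; for r = nu the recurrence k(k + 2nu) c_k = -c_{k-2} gives the standard series J_nu(x) = sum_{k>=0} (-1)^k / (k! (k+nu)!) (x/2)^(2k+nu). Evaluate the first 3 terms:
  k = 0: (-1)^0 / (0! * 3! * 2^3) x^3 = 1/(1*6*8) x^3 = (1/48) x^3
  k = 1: (-1)^1 / (1! * 4! * 2^5) x^5 = -1/(1*24*32) x^5 = (-1/768) x^5
  k = 2: (-1)^2 / (2! * 5! * 2^7) x^7 = 1/(2*120*128) x^7 = (1/30720) x^7
Hence J_3(x) = x^7/30720 - x^5/768 + x^3/48 + ....

J_3(x); series = x^7/30720 - x^5/768 + x^3/48


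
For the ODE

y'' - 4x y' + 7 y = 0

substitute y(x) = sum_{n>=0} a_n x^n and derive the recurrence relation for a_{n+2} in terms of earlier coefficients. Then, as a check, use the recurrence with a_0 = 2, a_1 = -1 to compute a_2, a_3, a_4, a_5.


Substitute y = sum_n a_n x^n.
y''(x) has coefficient (n+2)(n+1) a_{n+2} at x^n;
-4 x y'(x) has coefficient -4 n a_n at x^n (shift);
7 y(x) has coefficient 7 a_n at x^n.
Matching x^n: (n+2)(n+1) a_{n+2} + (-4n + 7) a_n = 0.
Thus a_{n+2} = (4n - 7) / ((n+1)(n+2)) * a_n.

Check with a_0 = 2, a_1 = -1 (apply the recurrence for n = 0, 1, 2, 3): a_0 = 2, a_1 = -1, a_2 = -7, a_3 = 1/2, a_4 = -7/12, a_5 = 1/8.

a_(n+2) = (4n - 7) / ((n+1)(n+2)) * a_n; check: a_0 = 2, a_1 = -1, a_2 = -7, a_3 = 1/2, a_4 = -7/12, a_5 = 1/8


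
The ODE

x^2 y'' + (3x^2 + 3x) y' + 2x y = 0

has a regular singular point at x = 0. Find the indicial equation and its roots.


Divide by x^2 to reach normal form y'' + P_1(x) y' + P_2(x) y = 0 with P_1(x) = 3 + 3/x and P_2(x) = 2/x.
x = 0 is a singular point because the y'-coefficient 3 + 3/x has a pole at x = 0 and the y-coefficient 2/x has a pole at x = 0.
It is a regular singular point because x P_1(x) = p(x) = 3x + 3 and x^2 P_2(x) = q(x) = 2x are polynomials, hence analytic at x = 0.
p(0) = 3,  q(0) = 0.
Indicial equation: r(r-1) + p(0) r + q(0) = 0, i.e. r^2 + (p(0) - 1) r + q(0) = 0, i.e. r^2 + 2 r = 0.
Discriminant: (2)^2 - 4(0) = 4, so r = (-2 ± 2)/2.
Solving: r_1 = 0, r_2 = -2.

indicial: r^2 + 2 r = 0; roots r_1 = 0, r_2 = -2


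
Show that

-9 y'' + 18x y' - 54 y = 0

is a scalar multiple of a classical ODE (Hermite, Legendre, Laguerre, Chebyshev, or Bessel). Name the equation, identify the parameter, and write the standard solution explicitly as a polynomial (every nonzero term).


All three coefficients share the factor -9; dividing through by -9 gives  y'' - 2x y' + 6 y = 0.
This matches the Hermite equation y'' - 2x y' + 2n y = 0 with 2n = 6, so n = 3; the polynomial solution is H_3(x).
With y = sum_k a_k x^k, matching x^k gives (k+2)(k+1) a_{k+2} = 2(k - n) a_k = 2(k - 3) a_k. The right side vanishes at k = 3, so the series with the parity of 3 terminates at degree 3.
Standard normalization: leading coefficient of H_n is 2^n, so a_3 = 2^3 = 8. Work downward with a_k = (k+1)(k+2) a_{k+2} / (2(k - n)):
  a_1 = (2)(3)(8) / (2(1 - 3)) = 48/(-4) = -12
Hence H_3(x) = 8 x^3 - 12 x.

H_3(x); series = 8 x^3 - 12 x


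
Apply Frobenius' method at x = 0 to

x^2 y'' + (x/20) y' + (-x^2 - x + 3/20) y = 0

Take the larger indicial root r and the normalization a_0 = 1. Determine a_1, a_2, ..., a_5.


Write in Frobenius form y'' + (p(x)/x) y' + (q(x)/x^2) y = 0:
  p(x) = 1/20,  q(x) = -x^2 - x + 3/20.
Indicial equation: r(r-1) + (1/20) r + (3/20) = 0 -> roots r_1 = 3/4, r_2 = 1/5.
Take r = r_1 = 3/4. Let y(x) = x^r sum_{n>=0} a_n x^n with a_0 = 1.
Substitute y = x^r sum a_n x^n and match x^{r+n}. The recurrence is
  D(n) a_n - 1 a_{n-1} - 1 a_{n-2} = 0,  where D(n) = (r+n)(r+n-1) + (1/20)(r+n) + (3/20).
  a_n = [1 a_{n-1} + 1 a_{n-2}] / D(n).
Since the indicial polynomial factors as (r - r_1)(r - r_2), D(n) = (r_1 + n - r_1)(r_1 + n - r_2) = n(n + 11/20).
Evaluating step by step (a_0 = 1):
  n = 1: D(1) = 1(1 + 11/20) = 31/20; numerator = 1(1) = 1; a_1 = (1)/(31/20) = 20/31
  n = 2: D(2) = 2(2 + 11/20) = 51/10; numerator = 1(20/31) + 1(1) = 51/31; a_2 = (51/31)/(51/10) = 10/31
  n = 3: D(3) = 3(3 + 11/20) = 213/20; numerator = 1(10/31) + 1(20/31) = 30/31; a_3 = (30/31)/(213/20) = 200/2201
  n = 4: D(4) = 4(4 + 11/20) = 91/5; numerator = 1(200/2201) + 1(10/31) = 910/2201; a_4 = (910/2201)/(91/5) = 50/2201
  n = 5: D(5) = 5(5 + 11/20) = 111/4; numerator = 1(50/2201) + 1(200/2201) = 250/2201; a_5 = (250/2201)/(111/4) = 1000/244311

r = 3/4; a_0 = 1; a_1 = 20/31; a_2 = 10/31; a_3 = 200/2201; a_4 = 50/2201; a_5 = 1000/244311


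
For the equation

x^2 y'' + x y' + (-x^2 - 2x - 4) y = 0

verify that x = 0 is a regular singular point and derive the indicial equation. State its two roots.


Divide by x^2 to reach normal form y'' + P_1(x) y' + P_2(x) y = 0 with P_1(x) = 1/x and P_2(x) = -1 - 2/x - 4/x^2.
x = 0 is a singular point because the y'-coefficient 1/x has a pole at x = 0 and the y-coefficient -1 - 2/x - 4/x^2 has a pole at x = 0.
It is a regular singular point because x P_1(x) = p(x) = 1 and x^2 P_2(x) = q(x) = -x^2 - 2x - 4 are polynomials, hence analytic at x = 0.
p(0) = 1,  q(0) = -4.
Indicial equation: r(r-1) + p(0) r + q(0) = 0, i.e. r^2 + (p(0) - 1) r + q(0) = 0, i.e. r^2 - 4 = 0.
Discriminant: (0)^2 - 4(-4) = 16, so r = (0 ± 4)/2.
Solving: r_1 = 2, r_2 = -2.

indicial: r^2 - 4 = 0; roots r_1 = 2, r_2 = -2


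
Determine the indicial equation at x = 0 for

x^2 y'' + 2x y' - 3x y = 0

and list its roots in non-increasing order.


Divide by x^2 to reach normal form y'' + P_1(x) y' + P_2(x) y = 0 with P_1(x) = 2/x and P_2(x) = -3/x.
x = 0 is a singular point because the y'-coefficient 2/x has a pole at x = 0 and the y-coefficient -3/x has a pole at x = 0.
It is a regular singular point because x P_1(x) = p(x) = 2 and x^2 P_2(x) = q(x) = -3x are polynomials, hence analytic at x = 0.
p(0) = 2,  q(0) = 0.
Indicial equation: r(r-1) + p(0) r + q(0) = 0, i.e. r^2 + (p(0) - 1) r + q(0) = 0, i.e. r^2 + 1 r = 0.
Discriminant: (1)^2 - 4(0) = 1, so r = (-1 ± 1)/2.
Solving: r_1 = 0, r_2 = -1.

indicial: r^2 + 1 r = 0; roots r_1 = 0, r_2 = -1


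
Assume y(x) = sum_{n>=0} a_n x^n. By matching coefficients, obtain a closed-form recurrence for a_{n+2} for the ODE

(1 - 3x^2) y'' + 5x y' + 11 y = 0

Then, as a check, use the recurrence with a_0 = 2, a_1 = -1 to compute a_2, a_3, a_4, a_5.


Substitute y = sum_n a_n x^n.
(1 - 3 x^2) y'' contributes (n+2)(n+1) a_{n+2} - 3 n(n-1) a_n at x^n.
5 x y'(x) contributes 5 n a_n at x^n.
11 y(x) contributes 11 a_n at x^n.
Matching x^n: (n+2)(n+1) a_{n+2} + (-3 n(n-1) + 5 n + 11) a_n = 0.
Thus a_{n+2} = (3 n(n-1) - 5 n - 11) / ((n+1)(n+2)) * a_n.

Check with a_0 = 2, a_1 = -1 (apply the recurrence for n = 0, 1, 2, 3): a_0 = 2, a_1 = -1, a_2 = -11, a_3 = 8/3, a_4 = 55/4, a_5 = -16/15.

a_(n+2) = (3 n(n-1) - 5 n - 11) / ((n+1)(n+2)) * a_n; check: a_0 = 2, a_1 = -1, a_2 = -11, a_3 = 8/3, a_4 = 55/4, a_5 = -16/15


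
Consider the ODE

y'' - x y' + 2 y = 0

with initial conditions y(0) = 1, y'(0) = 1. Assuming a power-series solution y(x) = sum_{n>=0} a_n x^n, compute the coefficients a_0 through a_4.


Ansatz: y(x) = sum_{n>=0} a_n x^n, so y'(x) = sum_{n>=1} n a_n x^(n-1) and y''(x) = sum_{n>=2} n(n-1) a_n x^(n-2).
Substitute into P(x) y'' + Q(x) y' + R(x) y = 0 with P(x) = 1, Q(x) = -x, R(x) = 2, and match powers of x.
Initial conditions: a_0 = 1, a_1 = 1.
Setting the coefficient of each power of x to zero and solving order by order (substituting the coefficients already found):
  x^0: 2 a_2 + 2 a_0 = 0  ->  2 a_2 = -2 a_0 = -2  ->  a_2 = -1
  x^1: 6 a_3 + a_1 = 0  ->  6 a_3 = -a_1 = -1  ->  a_3 = -1/6
  x^2: 12 a_4 = 0  ->  a_4 = 0
Truncated series: y(x) = 1 + x - x^2 - (1/6) x^3 + O(x^5).

a_0 = 1; a_1 = 1; a_2 = -1; a_3 = -1/6; a_4 = 0


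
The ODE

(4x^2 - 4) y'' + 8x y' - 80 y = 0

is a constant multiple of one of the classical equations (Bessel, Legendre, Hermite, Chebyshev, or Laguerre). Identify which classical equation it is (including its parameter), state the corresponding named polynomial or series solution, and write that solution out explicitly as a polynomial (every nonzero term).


All three coefficients share the factor -4; dividing through by -4 gives  (1 - x^2) y'' - 2x y' + 20 y = 0.
This matches the Legendre equation (1 - x^2) y'' - 2x y' + n(n+1) y = 0 (note the -2x y' term) with n(n+1) = 20, so n = 4; the polynomial solution is P_4(x).
With y = sum_k a_k x^k, matching x^k gives (k+2)(k+1) a_{k+2} = [k(k+1) - n(n+1)] a_k = (k - 4)(k + 5) a_k. The right side vanishes at k = 4, so the series with the parity of 4 terminates at degree 4.
Standard normalization (P_n(1) = 1): leading coefficient (2n)!/(2^n (n!)^2) = 40320/(16*576) = 35/8, so a_4 = 35/8. Work downward with a_k = (k+1)(k+2) a_{k+2} / ((k - 4)(k + 5)):
  a_2 = (3)(4)(35/8) / ((2 - 4)(2 + 5)) = (105/2)/(-14) = -15/4
  a_0 = (1)(2)(-15/4) / ((0 - 4)(0 + 5)) = (-15/2)/(-20) = 3/8
Hence P_4(x) = 35 x^4/8 - 15 x^2/4 + 3/8.

P_4(x); series = 35 x^4/8 - 15 x^2/4 + 3/8


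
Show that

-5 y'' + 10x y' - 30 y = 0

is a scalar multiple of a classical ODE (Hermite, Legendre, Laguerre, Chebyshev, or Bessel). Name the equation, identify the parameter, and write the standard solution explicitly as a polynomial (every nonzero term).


All three coefficients share the factor -5; dividing through by -5 gives  y'' - 2x y' + 6 y = 0.
This matches the Hermite equation y'' - 2x y' + 2n y = 0 with 2n = 6, so n = 3; the polynomial solution is H_3(x).
With y = sum_k a_k x^k, matching x^k gives (k+2)(k+1) a_{k+2} = 2(k - n) a_k = 2(k - 3) a_k. The right side vanishes at k = 3, so the series with the parity of 3 terminates at degree 3.
Standard normalization: leading coefficient of H_n is 2^n, so a_3 = 2^3 = 8. Work downward with a_k = (k+1)(k+2) a_{k+2} / (2(k - n)):
  a_1 = (2)(3)(8) / (2(1 - 3)) = 48/(-4) = -12
Hence H_3(x) = 8 x^3 - 12 x.

H_3(x); series = 8 x^3 - 12 x


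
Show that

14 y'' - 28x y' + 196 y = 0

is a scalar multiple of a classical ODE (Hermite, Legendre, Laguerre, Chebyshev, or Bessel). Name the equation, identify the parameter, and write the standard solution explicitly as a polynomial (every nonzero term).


All three coefficients share the factor 14; dividing through by 14 gives  y'' - 2x y' + 14 y = 0.
This matches the Hermite equation y'' - 2x y' + 2n y = 0 with 2n = 14, so n = 7; the polynomial solution is H_7(x).
With y = sum_k a_k x^k, matching x^k gives (k+2)(k+1) a_{k+2} = 2(k - n) a_k = 2(k - 7) a_k. The right side vanishes at k = 7, so the series with the parity of 7 terminates at degree 7.
Standard normalization: leading coefficient of H_n is 2^n, so a_7 = 2^7 = 128. Work downward with a_k = (k+1)(k+2) a_{k+2} / (2(k - n)):
  a_5 = (6)(7)(128) / (2(5 - 7)) = 5376/(-4) = -1344
  a_3 = (4)(5)(-1344) / (2(3 - 7)) = -26880/(-8) = 3360
  a_1 = (2)(3)(3360) / (2(1 - 7)) = 20160/(-12) = -1680
Hence H_7(x) = 128 x^7 - 1344 x^5 + 3360 x^3 - 1680 x.

H_7(x); series = 128 x^7 - 1344 x^5 + 3360 x^3 - 1680 x


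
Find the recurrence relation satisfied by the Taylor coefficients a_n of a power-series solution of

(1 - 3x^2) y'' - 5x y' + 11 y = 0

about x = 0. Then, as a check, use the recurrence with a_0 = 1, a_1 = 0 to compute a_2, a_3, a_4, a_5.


Substitute y = sum_n a_n x^n.
(1 - 3 x^2) y'' contributes (n+2)(n+1) a_{n+2} - 3 n(n-1) a_n at x^n.
-5 x y'(x) contributes -5 n a_n at x^n.
11 y(x) contributes 11 a_n at x^n.
Matching x^n: (n+2)(n+1) a_{n+2} + (-3 n(n-1) - 5 n + 11) a_n = 0.
Thus a_{n+2} = (3 n(n-1) + 5 n - 11) / ((n+1)(n+2)) * a_n.

Check with a_0 = 1, a_1 = 0 (apply the recurrence for n = 0, 1, 2, 3): a_0 = 1, a_1 = 0, a_2 = -11/2, a_3 = 0, a_4 = -55/24, a_5 = 0.

a_(n+2) = (3 n(n-1) + 5 n - 11) / ((n+1)(n+2)) * a_n; check: a_0 = 1, a_1 = 0, a_2 = -11/2, a_3 = 0, a_4 = -55/24, a_5 = 0


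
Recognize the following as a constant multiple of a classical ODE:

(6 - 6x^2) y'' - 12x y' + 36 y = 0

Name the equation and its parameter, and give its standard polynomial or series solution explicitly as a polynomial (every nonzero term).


All three coefficients share the factor 6; dividing through by 6 gives  (1 - x^2) y'' - 2x y' + 6 y = 0.
This matches the Legendre equation (1 - x^2) y'' - 2x y' + n(n+1) y = 0 (note the -2x y' term) with n(n+1) = 6, so n = 2; the polynomial solution is P_2(x).
With y = sum_k a_k x^k, matching x^k gives (k+2)(k+1) a_{k+2} = [k(k+1) - n(n+1)] a_k = (k - 2)(k + 3) a_k. The right side vanishes at k = 2, so the series with the parity of 2 terminates at degree 2.
Standard normalization (P_n(1) = 1): leading coefficient (2n)!/(2^n (n!)^2) = 24/(4*4) = 3/2, so a_2 = 3/2. Work downward with a_k = (k+1)(k+2) a_{k+2} / ((k - 2)(k + 3)):
  a_0 = (1)(2)(3/2) / ((0 - 2)(0 + 3)) = 3/(-6) = -1/2
Hence P_2(x) = 3 x^2/2 - 1/2.

P_2(x); series = 3 x^2/2 - 1/2


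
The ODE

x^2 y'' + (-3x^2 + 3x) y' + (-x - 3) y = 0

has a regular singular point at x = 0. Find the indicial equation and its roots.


Divide by x^2 to reach normal form y'' + P_1(x) y' + P_2(x) y = 0 with P_1(x) = -3 + 3/x and P_2(x) = -1/x - 3/x^2.
x = 0 is a singular point because the y'-coefficient -3 + 3/x has a pole at x = 0 and the y-coefficient -1/x - 3/x^2 has a pole at x = 0.
It is a regular singular point because x P_1(x) = p(x) = 3 - 3x and x^2 P_2(x) = q(x) = -x - 3 are polynomials, hence analytic at x = 0.
p(0) = 3,  q(0) = -3.
Indicial equation: r(r-1) + p(0) r + q(0) = 0, i.e. r^2 + (p(0) - 1) r + q(0) = 0, i.e. r^2 + 2 r - 3 = 0.
Discriminant: (2)^2 - 4(-3) = 16, so r = (-2 ± 4)/2.
Solving: r_1 = 1, r_2 = -3.

indicial: r^2 + 2 r - 3 = 0; roots r_1 = 1, r_2 = -3


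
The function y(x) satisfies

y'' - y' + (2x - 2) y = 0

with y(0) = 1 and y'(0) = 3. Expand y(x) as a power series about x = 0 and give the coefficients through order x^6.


Ansatz: y(x) = sum_{n>=0} a_n x^n, so y'(x) = sum_{n>=1} n a_n x^(n-1) and y''(x) = sum_{n>=2} n(n-1) a_n x^(n-2).
Substitute into P(x) y'' + Q(x) y' + R(x) y = 0 with P(x) = 1, Q(x) = -1, R(x) = 2x - 2, and match powers of x.
Initial conditions: a_0 = 1, a_1 = 3.
Setting the coefficient of each power of x to zero and solving order by order (substituting the coefficients already found):
  x^0: 2 a_2 - a_1 - 2 a_0 = 0  ->  2 a_2 = a_1 + 2 a_0 = 5  ->  a_2 = 5/2
  x^1: 6 a_3 - 2 a_2 - 2 a_1 + 2 a_0 = 0  ->  6 a_3 = 2 a_2 + 2 a_1 - 2 a_0 = 9  ->  a_3 = 3/2
  x^2: 12 a_4 - 3 a_3 - 2 a_2 + 2 a_1 = 0  ->  12 a_4 = 3 a_3 + 2 a_2 - 2 a_1 = 7/2  ->  a_4 = 7/24
  x^3: 20 a_5 - 4 a_4 - 2 a_3 + 2 a_2 = 0  ->  20 a_5 = 4 a_4 + 2 a_3 - 2 a_2 = -5/6  ->  a_5 = -1/24
  x^4: 30 a_6 - 5 a_5 - 2 a_4 + 2 a_3 = 0  ->  30 a_6 = 5 a_5 + 2 a_4 - 2 a_3 = -21/8  ->  a_6 = -7/80
Truncated series: y(x) = 1 + 3 x + (5/2) x^2 + (3/2) x^3 + (7/24) x^4 - (1/24) x^5 - (7/80) x^6 + O(x^7).

a_0 = 1; a_1 = 3; a_2 = 5/2; a_3 = 3/2; a_4 = 7/24; a_5 = -1/24; a_6 = -7/80


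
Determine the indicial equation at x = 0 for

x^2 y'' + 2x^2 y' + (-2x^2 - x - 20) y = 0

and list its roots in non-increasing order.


Divide by x^2 to reach normal form y'' + P_1(x) y' + P_2(x) y = 0 with P_1(x) = 2 and P_2(x) = -2 - 1/x - 20/x^2.
x = 0 is a singular point because the y-coefficient -2 - 1/x - 20/x^2 has a pole at x = 0.
It is a regular singular point because x P_1(x) = p(x) = 2x and x^2 P_2(x) = q(x) = -2x^2 - x - 20 are polynomials, hence analytic at x = 0.
p(0) = 0,  q(0) = -20.
Indicial equation: r(r-1) + p(0) r + q(0) = 0, i.e. r^2 + (p(0) - 1) r + q(0) = 0, i.e. r^2 - 1 r - 20 = 0.
Discriminant: (-1)^2 - 4(-20) = 81, so r = (1 ± 9)/2.
Solving: r_1 = 5, r_2 = -4.

indicial: r^2 - 1 r - 20 = 0; roots r_1 = 5, r_2 = -4


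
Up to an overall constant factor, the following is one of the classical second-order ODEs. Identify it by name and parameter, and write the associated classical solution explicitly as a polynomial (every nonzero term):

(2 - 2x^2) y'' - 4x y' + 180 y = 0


All three coefficients share the factor 2; dividing through by 2 gives  (1 - x^2) y'' - 2x y' + 90 y = 0.
This matches the Legendre equation (1 - x^2) y'' - 2x y' + n(n+1) y = 0 (note the -2x y' term) with n(n+1) = 90, so n = 9; the polynomial solution is P_9(x).
With y = sum_k a_k x^k, matching x^k gives (k+2)(k+1) a_{k+2} = [k(k+1) - n(n+1)] a_k = (k - 9)(k + 10) a_k. The right side vanishes at k = 9, so the series with the parity of 9 terminates at degree 9.
Standard normalization (P_n(1) = 1): leading coefficient (2n)!/(2^n (n!)^2) = 6402373705728000/(512*131681894400) = 12155/128, so a_9 = 12155/128. Work downward with a_k = (k+1)(k+2) a_{k+2} / ((k - 9)(k + 10)):
  a_7 = (8)(9)(12155/128) / ((7 - 9)(7 + 10)) = (109395/16)/(-34) = -6435/32
  a_5 = (6)(7)(-6435/32) / ((5 - 9)(5 + 10)) = (-135135/16)/(-60) = 9009/64
  a_3 = (4)(5)(9009/64) / ((3 - 9)(3 + 10)) = (45045/16)/(-78) = -1155/32
  a_1 = (2)(3)(-1155/32) / ((1 - 9)(1 + 10)) = (-3465/16)/(-88) = 315/128
Hence P_9(x) = 12155 x^9/128 - 6435 x^7/32 + 9009 x^5/64 - 1155 x^3/32 + 315 x/128.

P_9(x); series = 12155 x^9/128 - 6435 x^7/32 + 9009 x^5/64 - 1155 x^3/32 + 315 x/128


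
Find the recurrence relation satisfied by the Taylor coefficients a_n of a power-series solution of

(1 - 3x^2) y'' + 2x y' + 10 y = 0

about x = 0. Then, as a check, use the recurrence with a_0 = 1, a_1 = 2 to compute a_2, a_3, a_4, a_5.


Substitute y = sum_n a_n x^n.
(1 - 3 x^2) y'' contributes (n+2)(n+1) a_{n+2} - 3 n(n-1) a_n at x^n.
2 x y'(x) contributes 2 n a_n at x^n.
10 y(x) contributes 10 a_n at x^n.
Matching x^n: (n+2)(n+1) a_{n+2} + (-3 n(n-1) + 2 n + 10) a_n = 0.
Thus a_{n+2} = (3 n(n-1) - 2 n - 10) / ((n+1)(n+2)) * a_n.

Check with a_0 = 1, a_1 = 2 (apply the recurrence for n = 0, 1, 2, 3): a_0 = 1, a_1 = 2, a_2 = -5, a_3 = -4, a_4 = 10/3, a_5 = -2/5.

a_(n+2) = (3 n(n-1) - 2 n - 10) / ((n+1)(n+2)) * a_n; check: a_0 = 1, a_1 = 2, a_2 = -5, a_3 = -4, a_4 = 10/3, a_5 = -2/5


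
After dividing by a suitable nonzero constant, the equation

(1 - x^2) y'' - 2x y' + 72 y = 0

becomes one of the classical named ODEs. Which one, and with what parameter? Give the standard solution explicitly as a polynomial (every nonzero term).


The equation is already in a standard form:  (1 - x^2) y'' - 2x y' + 72 y = 0.
This matches the Legendre equation (1 - x^2) y'' - 2x y' + n(n+1) y = 0 (note the -2x y' term) with n(n+1) = 72, so n = 8; the polynomial solution is P_8(x).
With y = sum_k a_k x^k, matching x^k gives (k+2)(k+1) a_{k+2} = [k(k+1) - n(n+1)] a_k = (k - 8)(k + 9) a_k. The right side vanishes at k = 8, so the series with the parity of 8 terminates at degree 8.
Standard normalization (P_n(1) = 1): leading coefficient (2n)!/(2^n (n!)^2) = 20922789888000/(256*1625702400) = 6435/128, so a_8 = 6435/128. Work downward with a_k = (k+1)(k+2) a_{k+2} / ((k - 8)(k + 9)):
  a_6 = (7)(8)(6435/128) / ((6 - 8)(6 + 9)) = (45045/16)/(-30) = -3003/32
  a_4 = (5)(6)(-3003/32) / ((4 - 8)(4 + 9)) = (-45045/16)/(-52) = 3465/64
  a_2 = (3)(4)(3465/64) / ((2 - 8)(2 + 9)) = (10395/16)/(-66) = -315/32
  a_0 = (1)(2)(-315/32) / ((0 - 8)(0 + 9)) = (-315/16)/(-72) = 35/128
Hence P_8(x) = 6435 x^8/128 - 3003 x^6/32 + 3465 x^4/64 - 315 x^2/32 + 35/128.

P_8(x); series = 6435 x^8/128 - 3003 x^6/32 + 3465 x^4/64 - 315 x^2/32 + 35/128


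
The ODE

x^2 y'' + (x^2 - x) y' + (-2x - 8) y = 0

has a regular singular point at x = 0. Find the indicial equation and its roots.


Divide by x^2 to reach normal form y'' + P_1(x) y' + P_2(x) y = 0 with P_1(x) = 1 - 1/x and P_2(x) = -2/x - 8/x^2.
x = 0 is a singular point because the y'-coefficient 1 - 1/x has a pole at x = 0 and the y-coefficient -2/x - 8/x^2 has a pole at x = 0.
It is a regular singular point because x P_1(x) = p(x) = x - 1 and x^2 P_2(x) = q(x) = -2x - 8 are polynomials, hence analytic at x = 0.
p(0) = -1,  q(0) = -8.
Indicial equation: r(r-1) + p(0) r + q(0) = 0, i.e. r^2 + (p(0) - 1) r + q(0) = 0, i.e. r^2 - 2 r - 8 = 0.
Discriminant: (-2)^2 - 4(-8) = 36, so r = (2 ± 6)/2.
Solving: r_1 = 4, r_2 = -2.

indicial: r^2 - 2 r - 8 = 0; roots r_1 = 4, r_2 = -2


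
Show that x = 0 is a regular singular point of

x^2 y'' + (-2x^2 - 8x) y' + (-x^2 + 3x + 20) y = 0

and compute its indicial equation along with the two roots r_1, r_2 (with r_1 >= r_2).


Divide by x^2 to reach normal form y'' + P_1(x) y' + P_2(x) y = 0 with P_1(x) = -2 - 8/x and P_2(x) = -1 + 3/x + 20/x^2.
x = 0 is a singular point because the y'-coefficient -2 - 8/x has a pole at x = 0 and the y-coefficient -1 + 3/x + 20/x^2 has a pole at x = 0.
It is a regular singular point because x P_1(x) = p(x) = -2x - 8 and x^2 P_2(x) = q(x) = -x^2 + 3x + 20 are polynomials, hence analytic at x = 0.
p(0) = -8,  q(0) = 20.
Indicial equation: r(r-1) + p(0) r + q(0) = 0, i.e. r^2 + (p(0) - 1) r + q(0) = 0, i.e. r^2 - 9 r + 20 = 0.
Discriminant: (-9)^2 - 4(20) = 1, so r = (9 ± 1)/2.
Solving: r_1 = 5, r_2 = 4.

indicial: r^2 - 9 r + 20 = 0; roots r_1 = 5, r_2 = 4


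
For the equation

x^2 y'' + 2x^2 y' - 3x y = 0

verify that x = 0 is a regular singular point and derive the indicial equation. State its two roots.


Divide by x^2 to reach normal form y'' + P_1(x) y' + P_2(x) y = 0 with P_1(x) = 2 and P_2(x) = -3/x.
x = 0 is a singular point because the y-coefficient -3/x has a pole at x = 0.
It is a regular singular point because x P_1(x) = p(x) = 2x and x^2 P_2(x) = q(x) = -3x are polynomials, hence analytic at x = 0.
p(0) = 0,  q(0) = 0.
Indicial equation: r(r-1) + p(0) r + q(0) = 0, i.e. r^2 + (p(0) - 1) r + q(0) = 0, i.e. r^2 - 1 r = 0.
Discriminant: (-1)^2 - 4(0) = 1, so r = (1 ± 1)/2.
Solving: r_1 = 1, r_2 = 0.

indicial: r^2 - 1 r = 0; roots r_1 = 1, r_2 = 0


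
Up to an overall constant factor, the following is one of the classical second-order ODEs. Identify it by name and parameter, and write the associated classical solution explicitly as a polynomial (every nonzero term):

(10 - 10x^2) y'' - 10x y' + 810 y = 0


All three coefficients share the factor 10; dividing through by 10 gives  (1 - x^2) y'' - x y' + 81 y = 0.
This matches the Chebyshev equation (1 - x^2) y'' - x y' + n^2 y = 0 (note the -x y' term, not -2x y') with n^2 = 81, so n = 9; the polynomial solution is T_9(x).
With y = sum_k a_k x^k, matching x^k gives (k+2)(k+1) a_{k+2} = (k^2 - n^2) a_k = (k - 9)(k + 9) a_k. The right side vanishes at k = 9, so the series with the parity of 9 terminates at degree 9.
Standard normalization: leading coefficient of T_n is 2^(n-1), so a_9 = 2^8 = 256. Work downward with a_k = (k+1)(k+2) a_{k+2} / ((k - 9)(k + 9)):
  a_7 = (8)(9)(256) / ((7 - 9)(7 + 9)) = 18432/(-32) = -576
  a_5 = (6)(7)(-576) / ((5 - 9)(5 + 9)) = -24192/(-56) = 432
  a_3 = (4)(5)(432) / ((3 - 9)(3 + 9)) = 8640/(-72) = -120
  a_1 = (2)(3)(-120) / ((1 - 9)(1 + 9)) = -720/(-80) = 9
Hence T_9(x) = 256 x^9 - 576 x^7 + 432 x^5 - 120 x^3 + 9 x.

T_9(x); series = 256 x^9 - 576 x^7 + 432 x^5 - 120 x^3 + 9 x


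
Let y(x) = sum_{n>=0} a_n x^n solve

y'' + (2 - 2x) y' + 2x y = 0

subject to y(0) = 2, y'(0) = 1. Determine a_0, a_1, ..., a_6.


Ansatz: y(x) = sum_{n>=0} a_n x^n, so y'(x) = sum_{n>=1} n a_n x^(n-1) and y''(x) = sum_{n>=2} n(n-1) a_n x^(n-2).
Substitute into P(x) y'' + Q(x) y' + R(x) y = 0 with P(x) = 1, Q(x) = 2 - 2x, R(x) = 2x, and match powers of x.
Initial conditions: a_0 = 2, a_1 = 1.
Setting the coefficient of each power of x to zero and solving order by order (substituting the coefficients already found):
  x^0: 2 a_2 + 2 a_1 = 0  ->  2 a_2 = -2 a_1 = -2  ->  a_2 = -1
  x^1: 6 a_3 + 4 a_2 - 2 a_1 + 2 a_0 = 0  ->  6 a_3 = -4 a_2 + 2 a_1 - 2 a_0 = 2  ->  a_3 = 1/3
  x^2: 12 a_4 + 6 a_3 - 4 a_2 + 2 a_1 = 0  ->  12 a_4 = -6 a_3 + 4 a_2 - 2 a_1 = -8  ->  a_4 = -2/3
  x^3: 20 a_5 + 8 a_4 - 6 a_3 + 2 a_2 = 0  ->  20 a_5 = -8 a_4 + 6 a_3 - 2 a_2 = 28/3  ->  a_5 = 7/15
  x^4: 30 a_6 + 10 a_5 - 8 a_4 + 2 a_3 = 0  ->  30 a_6 = -10 a_5 + 8 a_4 - 2 a_3 = -32/3  ->  a_6 = -16/45
Truncated series: y(x) = 2 + x - x^2 + (1/3) x^3 - (2/3) x^4 + (7/15) x^5 - (16/45) x^6 + O(x^7).

a_0 = 2; a_1 = 1; a_2 = -1; a_3 = 1/3; a_4 = -2/3; a_5 = 7/15; a_6 = -16/45


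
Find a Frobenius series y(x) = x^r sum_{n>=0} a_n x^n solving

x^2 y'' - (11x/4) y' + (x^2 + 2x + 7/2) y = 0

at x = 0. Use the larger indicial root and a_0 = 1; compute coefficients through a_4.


Write in Frobenius form y'' + (p(x)/x) y' + (q(x)/x^2) y = 0:
  p(x) = -11/4,  q(x) = x^2 + 2x + 7/2.
Indicial equation: r(r-1) + (-11/4) r + (7/2) = 0 -> roots r_1 = 2, r_2 = 7/4.
Take r = r_1 = 2. Let y(x) = x^r sum_{n>=0} a_n x^n with a_0 = 1.
Substitute y = x^r sum a_n x^n and match x^{r+n}. The recurrence is
  D(n) a_n + 2 a_{n-1} + 1 a_{n-2} = 0,  where D(n) = (r+n)(r+n-1) + (-11/4)(r+n) + (7/2).
  a_n = [-2 a_{n-1} - 1 a_{n-2}] / D(n).
Since the indicial polynomial factors as (r - r_1)(r - r_2), D(n) = (r_1 + n - r_1)(r_1 + n - r_2) = n(n + 1/4).
Evaluating step by step (a_0 = 1):
  n = 1: D(1) = 1(1 + 1/4) = 5/4; numerator = -2(1) = -2; a_1 = (-2)/(5/4) = -8/5
  n = 2: D(2) = 2(2 + 1/4) = 9/2; numerator = -2(-8/5) - 1(1) = 11/5; a_2 = (11/5)/(9/2) = 22/45
  n = 3: D(3) = 3(3 + 1/4) = 39/4; numerator = -2(22/45) - 1(-8/5) = 28/45; a_3 = (28/45)/(39/4) = 112/1755
  n = 4: D(4) = 4(4 + 1/4) = 17; numerator = -2(112/1755) - 1(22/45) = -1082/1755; a_4 = (-1082/1755)/(17) = -1082/29835

r = 2; a_0 = 1; a_1 = -8/5; a_2 = 22/45; a_3 = 112/1755; a_4 = -1082/29835


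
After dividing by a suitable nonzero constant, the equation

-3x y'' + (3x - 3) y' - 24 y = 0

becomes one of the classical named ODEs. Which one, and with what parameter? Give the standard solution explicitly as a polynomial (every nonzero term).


All three coefficients share the factor -3; dividing through by -3 gives  x y'' + (1 - x) y' + 8 y = 0.
This matches the Laguerre equation x y'' + (1 - x) y' + n y = 0 with n = 8; the polynomial solution is L_8(x).
With y = sum_k a_k x^k, matching x^k gives (k+1)k a_{k+1} + (k+1) a_{k+1} - k a_k + n a_k = 0, i.e. (k+1)^2 a_{k+1} = (k - n) a_k = (k - 8) a_k. The right side vanishes at k = 8, so the series terminates at degree 8.
Standard normalization L_n(0) = 1 gives a_0 = 1. Work upward with a_{k+1} = (k - 8) a_k / (k+1)^2:
  a_1 = (0 - 8)(1) / 1^2 = -8/1 = -8
  a_2 = (1 - 8)(-8) / 2^2 = 56/4 = 14
  a_3 = (2 - 8)(14) / 3^2 = -84/9 = -28/3
  a_4 = (3 - 8)(-28/3) / 4^2 = (140/3)/16 = 35/12
  a_5 = (4 - 8)(35/12) / 5^2 = (-35/3)/25 = -7/15
  a_6 = (5 - 8)(-7/15) / 6^2 = (7/5)/36 = 7/180
  a_7 = (6 - 8)(7/180) / 7^2 = (-7/90)/49 = -1/630
  a_8 = (7 - 8)(-1/630) / 8^2 = (1/630)/64 = 1/40320
Hence L_8(x) = x^8/40320 - x^7/630 + 7 x^6/180 - 7 x^5/15 + 35 x^4/12 - 28 x^3/3 + 14 x^2 - 8 x + 1.

L_8(x); series = x^8/40320 - x^7/630 + 7 x^6/180 - 7 x^5/15 + 35 x^4/12 - 28 x^3/3 + 14 x^2 - 8 x + 1


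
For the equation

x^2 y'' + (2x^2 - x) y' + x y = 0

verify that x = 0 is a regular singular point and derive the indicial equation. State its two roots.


Divide by x^2 to reach normal form y'' + P_1(x) y' + P_2(x) y = 0 with P_1(x) = 2 - 1/x and P_2(x) = 1/x.
x = 0 is a singular point because the y'-coefficient 2 - 1/x has a pole at x = 0 and the y-coefficient 1/x has a pole at x = 0.
It is a regular singular point because x P_1(x) = p(x) = 2x - 1 and x^2 P_2(x) = q(x) = x are polynomials, hence analytic at x = 0.
p(0) = -1,  q(0) = 0.
Indicial equation: r(r-1) + p(0) r + q(0) = 0, i.e. r^2 + (p(0) - 1) r + q(0) = 0, i.e. r^2 - 2 r = 0.
Discriminant: (-2)^2 - 4(0) = 4, so r = (2 ± 2)/2.
Solving: r_1 = 2, r_2 = 0.

indicial: r^2 - 2 r = 0; roots r_1 = 2, r_2 = 0


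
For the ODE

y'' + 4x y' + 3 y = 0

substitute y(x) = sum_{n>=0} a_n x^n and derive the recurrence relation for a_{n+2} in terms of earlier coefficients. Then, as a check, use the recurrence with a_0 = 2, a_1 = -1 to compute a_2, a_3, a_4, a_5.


Substitute y = sum_n a_n x^n.
y''(x) has coefficient (n+2)(n+1) a_{n+2} at x^n;
4 x y'(x) has coefficient 4 n a_n at x^n (shift);
3 y(x) has coefficient 3 a_n at x^n.
Matching x^n: (n+2)(n+1) a_{n+2} + (4n + 3) a_n = 0.
Thus a_{n+2} = (-4n - 3) / ((n+1)(n+2)) * a_n.

Check with a_0 = 2, a_1 = -1 (apply the recurrence for n = 0, 1, 2, 3): a_0 = 2, a_1 = -1, a_2 = -3, a_3 = 7/6, a_4 = 11/4, a_5 = -7/8.

a_(n+2) = (-4n - 3) / ((n+1)(n+2)) * a_n; check: a_0 = 2, a_1 = -1, a_2 = -3, a_3 = 7/6, a_4 = 11/4, a_5 = -7/8


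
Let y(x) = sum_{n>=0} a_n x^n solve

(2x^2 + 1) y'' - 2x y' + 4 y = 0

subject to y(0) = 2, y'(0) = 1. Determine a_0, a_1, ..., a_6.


Ansatz: y(x) = sum_{n>=0} a_n x^n, so y'(x) = sum_{n>=1} n a_n x^(n-1) and y''(x) = sum_{n>=2} n(n-1) a_n x^(n-2).
Substitute into P(x) y'' + Q(x) y' + R(x) y = 0 with P(x) = 2x^2 + 1, Q(x) = -2x, R(x) = 4, and match powers of x.
Initial conditions: a_0 = 2, a_1 = 1.
Setting the coefficient of each power of x to zero and solving order by order (substituting the coefficients already found):
  x^0: 2 a_2 + 4 a_0 = 0  ->  2 a_2 = -4 a_0 = -8  ->  a_2 = -4
  x^1: 6 a_3 + 2 a_1 = 0  ->  6 a_3 = -2 a_1 = -2  ->  a_3 = -1/3
  x^2: 12 a_4 + 4 a_2 = 0  ->  12 a_4 = -4 a_2 = 16  ->  a_4 = 4/3
  x^3: 20 a_5 + 10 a_3 = 0  ->  20 a_5 = -10 a_3 = 10/3  ->  a_5 = 1/6
  x^4: 30 a_6 + 20 a_4 = 0  ->  30 a_6 = -20 a_4 = -80/3  ->  a_6 = -8/9
Truncated series: y(x) = 2 + x - 4 x^2 - (1/3) x^3 + (4/3) x^4 + (1/6) x^5 - (8/9) x^6 + O(x^7).

a_0 = 2; a_1 = 1; a_2 = -4; a_3 = -1/3; a_4 = 4/3; a_5 = 1/6; a_6 = -8/9


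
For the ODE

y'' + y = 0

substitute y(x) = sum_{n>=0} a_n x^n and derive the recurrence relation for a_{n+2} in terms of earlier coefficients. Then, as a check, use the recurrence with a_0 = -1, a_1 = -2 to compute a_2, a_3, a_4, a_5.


Substitute y = sum_n a_n x^n into y'' + (const) y = 0.
y''(x) = sum_{n>=0} (n+2)(n+1) a_{n+2} x^n.
The ODE becomes sum_n [(n+2)(n+1) a_{n+2} + 1 a_n] x^n = 0.
Setting each coefficient to zero gives the recurrence:
  (n+2)(n+1) a_{n+2} + 1 a_n = 0,
  a_{n+2} = -1 / ((n+1)(n+2)) a_n.

Check with a_0 = -1, a_1 = -2 (apply the recurrence for n = 0, 1, 2, 3): a_0 = -1, a_1 = -2, a_2 = 1/2, a_3 = 1/3, a_4 = -1/24, a_5 = -1/60.

a_{n+2} = -1/((n+1)(n+2)) * a_n; check: a_0 = -1, a_1 = -2, a_2 = 1/2, a_3 = 1/3, a_4 = -1/24, a_5 = -1/60


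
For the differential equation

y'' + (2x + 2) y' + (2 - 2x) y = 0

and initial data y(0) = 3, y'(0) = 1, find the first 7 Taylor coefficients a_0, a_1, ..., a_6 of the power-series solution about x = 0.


Ansatz: y(x) = sum_{n>=0} a_n x^n, so y'(x) = sum_{n>=1} n a_n x^(n-1) and y''(x) = sum_{n>=2} n(n-1) a_n x^(n-2).
Substitute into P(x) y'' + Q(x) y' + R(x) y = 0 with P(x) = 1, Q(x) = 2x + 2, R(x) = 2 - 2x, and match powers of x.
Initial conditions: a_0 = 3, a_1 = 1.
Setting the coefficient of each power of x to zero and solving order by order (substituting the coefficients already found):
  x^0: 2 a_2 + 2 a_1 + 2 a_0 = 0  ->  2 a_2 = -2 a_1 - 2 a_0 = -8  ->  a_2 = -4
  x^1: 6 a_3 + 4 a_2 + 4 a_1 - 2 a_0 = 0  ->  6 a_3 = -4 a_2 - 4 a_1 + 2 a_0 = 18  ->  a_3 = 3
  x^2: 12 a_4 + 6 a_3 + 6 a_2 - 2 a_1 = 0  ->  12 a_4 = -6 a_3 - 6 a_2 + 2 a_1 = 8  ->  a_4 = 2/3
  x^3: 20 a_5 + 8 a_4 + 8 a_3 - 2 a_2 = 0  ->  20 a_5 = -8 a_4 - 8 a_3 + 2 a_2 = -112/3  ->  a_5 = -28/15
  x^4: 30 a_6 + 10 a_5 + 10 a_4 - 2 a_3 = 0  ->  30 a_6 = -10 a_5 - 10 a_4 + 2 a_3 = 18  ->  a_6 = 3/5
Truncated series: y(x) = 3 + x - 4 x^2 + 3 x^3 + (2/3) x^4 - (28/15) x^5 + (3/5) x^6 + O(x^7).

a_0 = 3; a_1 = 1; a_2 = -4; a_3 = 3; a_4 = 2/3; a_5 = -28/15; a_6 = 3/5


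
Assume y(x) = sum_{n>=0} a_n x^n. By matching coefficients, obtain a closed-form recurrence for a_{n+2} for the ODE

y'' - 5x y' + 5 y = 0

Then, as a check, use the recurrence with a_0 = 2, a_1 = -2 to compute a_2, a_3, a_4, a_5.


Substitute y = sum_n a_n x^n.
y''(x) has coefficient (n+2)(n+1) a_{n+2} at x^n;
-5 x y'(x) has coefficient -5 n a_n at x^n (shift);
5 y(x) has coefficient 5 a_n at x^n.
Matching x^n: (n+2)(n+1) a_{n+2} + (-5n + 5) a_n = 0.
Thus a_{n+2} = (5n - 5) / ((n+1)(n+2)) * a_n.

Check with a_0 = 2, a_1 = -2 (apply the recurrence for n = 0, 1, 2, 3): a_0 = 2, a_1 = -2, a_2 = -5, a_3 = 0, a_4 = -25/12, a_5 = 0.

a_(n+2) = (5n - 5) / ((n+1)(n+2)) * a_n; check: a_0 = 2, a_1 = -2, a_2 = -5, a_3 = 0, a_4 = -25/12, a_5 = 0


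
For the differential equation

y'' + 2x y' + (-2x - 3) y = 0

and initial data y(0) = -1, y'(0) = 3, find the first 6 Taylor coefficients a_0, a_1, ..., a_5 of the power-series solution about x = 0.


Ansatz: y(x) = sum_{n>=0} a_n x^n, so y'(x) = sum_{n>=1} n a_n x^(n-1) and y''(x) = sum_{n>=2} n(n-1) a_n x^(n-2).
Substitute into P(x) y'' + Q(x) y' + R(x) y = 0 with P(x) = 1, Q(x) = 2x, R(x) = -2x - 3, and match powers of x.
Initial conditions: a_0 = -1, a_1 = 3.
Setting the coefficient of each power of x to zero and solving order by order (substituting the coefficients already found):
  x^0: 2 a_2 - 3 a_0 = 0  ->  2 a_2 = 3 a_0 = -3  ->  a_2 = -3/2
  x^1: 6 a_3 - a_1 - 2 a_0 = 0  ->  6 a_3 = a_1 + 2 a_0 = 1  ->  a_3 = 1/6
  x^2: 12 a_4 + a_2 - 2 a_1 = 0  ->  12 a_4 = -a_2 + 2 a_1 = 15/2  ->  a_4 = 5/8
  x^3: 20 a_5 + 3 a_3 - 2 a_2 = 0  ->  20 a_5 = -3 a_3 + 2 a_2 = -7/2  ->  a_5 = -7/40
Truncated series: y(x) = -1 + 3 x - (3/2) x^2 + (1/6) x^3 + (5/8) x^4 - (7/40) x^5 + O(x^6).

a_0 = -1; a_1 = 3; a_2 = -3/2; a_3 = 1/6; a_4 = 5/8; a_5 = -7/40


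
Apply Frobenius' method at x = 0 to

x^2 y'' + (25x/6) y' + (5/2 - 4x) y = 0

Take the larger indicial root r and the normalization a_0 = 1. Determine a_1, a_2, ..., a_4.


Write in Frobenius form y'' + (p(x)/x) y' + (q(x)/x^2) y = 0:
  p(x) = 25/6,  q(x) = 5/2 - 4x.
Indicial equation: r(r-1) + (25/6) r + (5/2) = 0 -> roots r_1 = -3/2, r_2 = -5/3.
Take r = r_1 = -3/2. Let y(x) = x^r sum_{n>=0} a_n x^n with a_0 = 1.
Substitute y = x^r sum a_n x^n and match x^{r+n}. The recurrence is
  D(n) a_n - 4 a_{n-1} = 0,  where D(n) = (r+n)(r+n-1) + (25/6)(r+n) + (5/2).
  a_n = 4 / D(n) * a_{n-1}.
Since the indicial polynomial factors as (r - r_1)(r - r_2), D(n) = (r_1 + n - r_1)(r_1 + n - r_2) = n(n + 1/6).
Evaluating step by step (a_0 = 1):
  n = 1: D(1) = 1(1 + 1/6) = 7/6; numerator = 4(1) = 4; a_1 = (4)/(7/6) = 24/7
  n = 2: D(2) = 2(2 + 1/6) = 13/3; numerator = 4(24/7) = 96/7; a_2 = (96/7)/(13/3) = 288/91
  n = 3: D(3) = 3(3 + 1/6) = 19/2; numerator = 4(288/91) = 1152/91; a_3 = (1152/91)/(19/2) = 2304/1729
  n = 4: D(4) = 4(4 + 1/6) = 50/3; numerator = 4(2304/1729) = 9216/1729; a_4 = (9216/1729)/(50/3) = 13824/43225

r = -3/2; a_0 = 1; a_1 = 24/7; a_2 = 288/91; a_3 = 2304/1729; a_4 = 13824/43225


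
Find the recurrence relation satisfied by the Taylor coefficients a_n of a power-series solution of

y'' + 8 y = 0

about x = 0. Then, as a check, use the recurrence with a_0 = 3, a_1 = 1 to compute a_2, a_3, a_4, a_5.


Substitute y = sum_n a_n x^n into y'' + (const) y = 0.
y''(x) = sum_{n>=0} (n+2)(n+1) a_{n+2} x^n.
The ODE becomes sum_n [(n+2)(n+1) a_{n+2} + 8 a_n] x^n = 0.
Setting each coefficient to zero gives the recurrence:
  (n+2)(n+1) a_{n+2} + 8 a_n = 0,
  a_{n+2} = -8 / ((n+1)(n+2)) a_n.

Check with a_0 = 3, a_1 = 1 (apply the recurrence for n = 0, 1, 2, 3): a_0 = 3, a_1 = 1, a_2 = -12, a_3 = -4/3, a_4 = 8, a_5 = 8/15.

a_{n+2} = -8/((n+1)(n+2)) * a_n; check: a_0 = 3, a_1 = 1, a_2 = -12, a_3 = -4/3, a_4 = 8, a_5 = 8/15


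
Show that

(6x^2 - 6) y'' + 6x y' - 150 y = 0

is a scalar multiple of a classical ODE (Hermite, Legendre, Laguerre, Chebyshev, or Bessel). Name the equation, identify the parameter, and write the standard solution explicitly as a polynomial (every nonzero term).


All three coefficients share the factor -6; dividing through by -6 gives  (1 - x^2) y'' - x y' + 25 y = 0.
This matches the Chebyshev equation (1 - x^2) y'' - x y' + n^2 y = 0 (note the -x y' term, not -2x y') with n^2 = 25, so n = 5; the polynomial solution is T_5(x).
With y = sum_k a_k x^k, matching x^k gives (k+2)(k+1) a_{k+2} = (k^2 - n^2) a_k = (k - 5)(k + 5) a_k. The right side vanishes at k = 5, so the series with the parity of 5 terminates at degree 5.
Standard normalization: leading coefficient of T_n is 2^(n-1), so a_5 = 2^4 = 16. Work downward with a_k = (k+1)(k+2) a_{k+2} / ((k - 5)(k + 5)):
  a_3 = (4)(5)(16) / ((3 - 5)(3 + 5)) = 320/(-16) = -20
  a_1 = (2)(3)(-20) / ((1 - 5)(1 + 5)) = -120/(-24) = 5
Hence T_5(x) = 16 x^5 - 20 x^3 + 5 x.

T_5(x); series = 16 x^5 - 20 x^3 + 5 x


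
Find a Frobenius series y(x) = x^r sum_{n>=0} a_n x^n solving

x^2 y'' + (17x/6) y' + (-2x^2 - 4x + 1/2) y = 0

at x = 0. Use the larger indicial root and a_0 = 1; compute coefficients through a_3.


Write in Frobenius form y'' + (p(x)/x) y' + (q(x)/x^2) y = 0:
  p(x) = 17/6,  q(x) = -2x^2 - 4x + 1/2.
Indicial equation: r(r-1) + (17/6) r + (1/2) = 0 -> roots r_1 = -1/3, r_2 = -3/2.
Take r = r_1 = -1/3. Let y(x) = x^r sum_{n>=0} a_n x^n with a_0 = 1.
Substitute y = x^r sum a_n x^n and match x^{r+n}. The recurrence is
  D(n) a_n - 4 a_{n-1} - 2 a_{n-2} = 0,  where D(n) = (r+n)(r+n-1) + (17/6)(r+n) + (1/2).
  a_n = [4 a_{n-1} + 2 a_{n-2}] / D(n).
Since the indicial polynomial factors as (r - r_1)(r - r_2), D(n) = (r_1 + n - r_1)(r_1 + n - r_2) = n(n + 7/6).
Evaluating step by step (a_0 = 1):
  n = 1: D(1) = 1(1 + 7/6) = 13/6; numerator = 4(1) = 4; a_1 = (4)/(13/6) = 24/13
  n = 2: D(2) = 2(2 + 7/6) = 19/3; numerator = 4(24/13) + 2(1) = 122/13; a_2 = (122/13)/(19/3) = 366/247
  n = 3: D(3) = 3(3 + 7/6) = 25/2; numerator = 4(366/247) + 2(24/13) = 2376/247; a_3 = (2376/247)/(25/2) = 4752/6175

r = -1/3; a_0 = 1; a_1 = 24/13; a_2 = 366/247; a_3 = 4752/6175


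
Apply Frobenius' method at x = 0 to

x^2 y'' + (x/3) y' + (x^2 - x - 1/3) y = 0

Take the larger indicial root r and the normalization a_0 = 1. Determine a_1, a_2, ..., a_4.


Write in Frobenius form y'' + (p(x)/x) y' + (q(x)/x^2) y = 0:
  p(x) = 1/3,  q(x) = x^2 - x - 1/3.
Indicial equation: r(r-1) + (1/3) r + (-1/3) = 0 -> roots r_1 = 1, r_2 = -1/3.
Take r = r_1 = 1. Let y(x) = x^r sum_{n>=0} a_n x^n with a_0 = 1.
Substitute y = x^r sum a_n x^n and match x^{r+n}. The recurrence is
  D(n) a_n - 1 a_{n-1} + 1 a_{n-2} = 0,  where D(n) = (r+n)(r+n-1) + (1/3)(r+n) + (-1/3).
  a_n = [1 a_{n-1} - 1 a_{n-2}] / D(n).
Since the indicial polynomial factors as (r - r_1)(r - r_2), D(n) = (r_1 + n - r_1)(r_1 + n - r_2) = n(n + 4/3).
Evaluating step by step (a_0 = 1):
  n = 1: D(1) = 1(1 + 4/3) = 7/3; numerator = 1(1) = 1; a_1 = (1)/(7/3) = 3/7
  n = 2: D(2) = 2(2 + 4/3) = 20/3; numerator = 1(3/7) - 1(1) = -4/7; a_2 = (-4/7)/(20/3) = -3/35
  n = 3: D(3) = 3(3 + 4/3) = 13; numerator = 1(-3/35) - 1(3/7) = -18/35; a_3 = (-18/35)/(13) = -18/455
  n = 4: D(4) = 4(4 + 4/3) = 64/3; numerator = 1(-18/455) - 1(-3/35) = 3/65; a_4 = (3/65)/(64/3) = 9/4160

r = 1; a_0 = 1; a_1 = 3/7; a_2 = -3/35; a_3 = -18/455; a_4 = 9/4160
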